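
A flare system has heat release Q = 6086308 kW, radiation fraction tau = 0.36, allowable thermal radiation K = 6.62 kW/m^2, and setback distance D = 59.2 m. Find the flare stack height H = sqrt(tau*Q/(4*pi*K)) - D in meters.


tau*Q/(4*pi*K) = 0.36 * 6086308 / (4 * pi * 6.62) = 26338.4
sqrt(26338.4) = 162.291
H = 162.291 - 59.2 = 103.1

103.1 m


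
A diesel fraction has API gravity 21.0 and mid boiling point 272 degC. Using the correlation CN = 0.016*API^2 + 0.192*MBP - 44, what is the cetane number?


CN = 0.016 * 21.0^2 + 0.192 * 272 - 44
CN = 7.056 + 52.224 - 44 = 15.28

15.28


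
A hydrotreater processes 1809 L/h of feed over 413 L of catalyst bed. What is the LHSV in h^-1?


LHSV = volumetric feed rate / catalyst volume
= 1809 L/h / 413 L
= 4.380 h^-1

4.380 h^-1


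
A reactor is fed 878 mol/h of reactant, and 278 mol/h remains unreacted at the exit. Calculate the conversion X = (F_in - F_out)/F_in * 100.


X = (F_in - F_out) / F_in * 100
Moles reacted = 878 - 278 = 600
X = 600 / 878 * 100
= 0.6834 * 100
= 68.34 %

68.34 %


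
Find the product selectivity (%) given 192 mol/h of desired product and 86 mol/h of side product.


Selectivity = desired / (desired + undesired) * 100
Total products = 192 + 86 = 278 mol/h
S = 192 / 278 * 100
= 0.6906 * 100
= 69.06 %

69.06 %


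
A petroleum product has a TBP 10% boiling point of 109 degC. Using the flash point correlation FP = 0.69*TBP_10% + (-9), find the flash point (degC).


FP = 0.69 * 109 + (-9) = 66.21

66.21 degC


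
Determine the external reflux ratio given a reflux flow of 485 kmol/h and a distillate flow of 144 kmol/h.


Reflux ratio definition: R = L / D (liquid returned / distillate withdrawn)
L = 485 kmol/h, D = 144 kmol/h
R = 485 / 144 = 3.368

3.368


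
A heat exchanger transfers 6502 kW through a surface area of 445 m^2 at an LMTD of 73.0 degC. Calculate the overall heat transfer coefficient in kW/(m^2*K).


From Q = U*A*LMTD, U = Q / (A * LMTD)
U = 6502 / (445 * 73.0) = 6502 / 32485 = 0.2002

0.2002 kW/(m^2*K)


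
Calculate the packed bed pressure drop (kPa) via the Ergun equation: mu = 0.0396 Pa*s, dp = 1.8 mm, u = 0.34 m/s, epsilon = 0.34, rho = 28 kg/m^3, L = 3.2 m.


dp = 1.8 mm = 0.0018 m
Viscous term = 150*0.0396*0.34*(1-0.34)^2 / (0.0018^2*0.34^3) = 6908300
Inertial term = 1.75*28*0.34^2*(1-0.34) / (0.0018*0.34^3) = 52843.1
dP/L = 6908300 + 52843.1 = 6961140 Pa/m
dP = 6961140 * 3.2 / 1000 = 22280 kPa

22280 kPa


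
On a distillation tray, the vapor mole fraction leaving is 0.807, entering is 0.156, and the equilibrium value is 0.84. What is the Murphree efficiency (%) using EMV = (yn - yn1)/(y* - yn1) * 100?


Murphree vapor efficiency: EMV = (y_n - y_(n-1)) / (y*_n - y_(n-1)) * 100
EMV = (0.807 - 0.156) / (0.84 - 0.156) * 100 = 0.651 / 0.684 * 100 = 95.18

95.18 %


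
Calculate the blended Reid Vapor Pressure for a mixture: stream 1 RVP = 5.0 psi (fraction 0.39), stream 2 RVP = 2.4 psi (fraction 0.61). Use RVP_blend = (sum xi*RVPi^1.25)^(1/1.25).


Chevron index: RVP_blend = (sum xi*RVPi^1.25)^(1/1.25)
RVP^1.25 terms: 0.39 * 5.0^1.25 + 0.61 * 2.4^1.25 = 4.73812
RVP_blend = 4.73812^(1/1.25) = 3.471

3.471 psi


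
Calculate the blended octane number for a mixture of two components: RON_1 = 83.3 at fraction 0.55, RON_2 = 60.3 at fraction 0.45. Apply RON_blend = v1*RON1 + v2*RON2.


Linear blending: RON_blend = sum(vi * RONi)
Contribution 1: 0.55 * 83.3 = 45.815
Contribution 2: 0.45 * 60.3 = 27.135
RON_blend = 45.815 + 27.135 = 72.95

72.95


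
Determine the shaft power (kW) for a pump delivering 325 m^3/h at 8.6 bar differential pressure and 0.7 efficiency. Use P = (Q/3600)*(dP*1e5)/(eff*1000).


Q = 325 / 3600 = 0.0902778 m^3/s
P = 0.0902778 * (8.6 * 1e5) / 0.7 / 1000 = 110.9

110.9 kW


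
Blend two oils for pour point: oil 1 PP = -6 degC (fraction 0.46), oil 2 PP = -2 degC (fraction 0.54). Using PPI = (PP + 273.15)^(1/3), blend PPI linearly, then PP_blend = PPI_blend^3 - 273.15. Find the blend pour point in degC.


PPI_1 = (-6 + 273.15)^(1/3) = 6.440482
PPI_2 = (-2 + 273.15)^(1/3) = 6.472467
PPI_blend = 0.46 * 6.440482 + 0.54 * 6.472467 = 6.457754
PP_blend = 6.457754^3 - 273.15 = 269.305 - 273.15 = -3.84

-3.84 degC


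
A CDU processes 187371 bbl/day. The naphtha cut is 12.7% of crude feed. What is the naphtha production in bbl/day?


Crude throughput = 187371 bbl/day
Fraction yield = 12.7%
yield = throughput * fraction / 100
yield = 187371 * 12.7 / 100 = 23796.117

23796.117 bbl/day


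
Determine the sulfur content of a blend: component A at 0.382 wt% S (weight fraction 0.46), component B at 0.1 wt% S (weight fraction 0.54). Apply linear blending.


Linear sulfur blending: S_blend = x1*S1 + x2*S2
Contribution 1: 0.46 * 0.382 = 0.17572 wt%
Contribution 2: 0.54 * 0.1 = 0.054 wt%
S_blend = 0.17572 + 0.054 = 0.22972

0.22972 wt%


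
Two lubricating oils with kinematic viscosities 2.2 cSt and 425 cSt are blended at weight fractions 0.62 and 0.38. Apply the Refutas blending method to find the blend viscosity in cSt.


Refutas method: VBN_i = 14.534*ln(ln(visc_i + 0.8)) + 10.975, blended linearly by mass fraction; since VBN is linear in VBI_i = ln(ln(visc_i + 0.8)) and the fractions sum to 1, blend VBI directly: visc = exp(exp(VBI_blend)) - 0.8
VBI_1 = ln(ln(2.2 + 0.8)) = 0.0940478
VBI_2 = ln(ln(425 + 0.8)) = 1.80071
VBI_blend = 0.62 * 0.0940478 + 0.38 * 1.80071 = 0.742579
visc_blend = exp(exp(0.742579)) - 0.8 = 7.377

7.377 cSt


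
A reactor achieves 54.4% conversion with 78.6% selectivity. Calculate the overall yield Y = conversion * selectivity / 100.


Overall yield = conversion (%) * selectivity (%) / 100
Conversion = 54.4%, Selectivity = 78.6%
Y = 54.4 * 78.6 / 100
= 42.7584 %

42.7584 %


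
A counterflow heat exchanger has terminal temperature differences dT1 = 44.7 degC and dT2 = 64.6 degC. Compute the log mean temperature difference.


LMTD = (dT1 - dT2) / ln(dT1/dT2)
= (44.7 - 64.6) / ln(44.7 / 64.6) = -19.9 / -0.368241 = 54.04

54.04 degC


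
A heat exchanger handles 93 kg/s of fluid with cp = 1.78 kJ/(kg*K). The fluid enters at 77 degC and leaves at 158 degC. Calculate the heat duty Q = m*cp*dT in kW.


Q = m_dot * cp * delta_T
delta_T = 158 - 77 = 81 K
Q = 93 * 1.78 * 81
= 165.54 * 81
= 13408.74 kW

13408.74 kW


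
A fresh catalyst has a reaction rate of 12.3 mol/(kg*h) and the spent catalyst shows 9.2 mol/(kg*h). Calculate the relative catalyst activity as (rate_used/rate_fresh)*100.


Activity (%) = (rate_used / rate_fresh) * 100
rate_used = 9.2, rate_fresh = 12.3
= (9.2 / 12.3) * 100
= 0.7480 * 100 = 74.80

74.80 %


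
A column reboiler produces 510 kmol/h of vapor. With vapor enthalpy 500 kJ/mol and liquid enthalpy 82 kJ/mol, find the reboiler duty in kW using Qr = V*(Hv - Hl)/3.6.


Qr = 510 * (500 - 82) / 3.6 = 510 * 418 / 3.6 = 59220

59220 kW


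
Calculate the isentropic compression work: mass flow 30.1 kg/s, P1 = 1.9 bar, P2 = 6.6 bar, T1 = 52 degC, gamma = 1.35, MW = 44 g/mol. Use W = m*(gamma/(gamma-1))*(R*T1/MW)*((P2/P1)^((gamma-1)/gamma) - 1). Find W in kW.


Isentropic work: W = m*(gamma/(gamma-1))*(R*T1/MW)*((P2/P1)^((gamma-1)/gamma) - 1)
T1 = 52 + 273.15 = 325.15 K
Pressure ratio = 6.6 / 1.9 = 3.47368
Exponent = (1.35 - 1)/1.35 = 0.259259
(P2/P1)^exp - 1 = 3.47368^0.259259 - 1 = 0.381035
W = 30.1 * 1.35 / 0.35 * 8.314 * 325.15 / 44 * 0.381035 = 2718

2718 kW


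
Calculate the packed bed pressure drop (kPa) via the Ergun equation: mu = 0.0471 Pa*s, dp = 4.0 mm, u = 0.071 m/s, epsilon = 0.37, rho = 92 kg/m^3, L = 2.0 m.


dp = 4.0 mm = 0.004 m
Viscous term = 150*0.0471*0.071*(1-0.37)^2 / (0.004^2*0.37^3) = 245655
Inertial term = 1.75*92*0.071^2*(1-0.37) / (0.004*0.37^3) = 2523.59
dP/L = 245655 + 2523.59 = 248179 Pa/m
dP = 248179 * 2.0 / 1000 = 496.4 kPa

496.4 kPa


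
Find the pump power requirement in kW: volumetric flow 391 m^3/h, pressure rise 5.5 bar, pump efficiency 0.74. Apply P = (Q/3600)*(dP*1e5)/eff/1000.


Q = 391 / 3600 = 0.108611 m^3/s
P = 0.108611 * (5.5 * 1e5) / 0.74 / 1000 = 80.72

80.72 kW


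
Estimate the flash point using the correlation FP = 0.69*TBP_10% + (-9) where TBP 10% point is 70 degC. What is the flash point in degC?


FP = 0.69 * 70 + (-9) = 39.3

39.3 degC


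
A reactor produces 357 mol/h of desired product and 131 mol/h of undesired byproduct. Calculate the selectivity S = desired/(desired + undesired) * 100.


Selectivity = desired / (desired + undesired) * 100
Total products = 357 + 131 = 488 mol/h
S = 357 / 488 * 100
= 0.7316 * 100
= 73.16 %

73.16 %


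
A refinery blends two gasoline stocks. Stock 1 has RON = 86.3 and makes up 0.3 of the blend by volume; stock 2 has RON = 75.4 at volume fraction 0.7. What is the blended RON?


Linear blending: RON_blend = sum(vi * RONi)
Contribution 1: 0.3 * 86.3 = 25.89
Contribution 2: 0.7 * 75.4 = 52.78
RON_blend = 25.89 + 52.78 = 78.67

78.67


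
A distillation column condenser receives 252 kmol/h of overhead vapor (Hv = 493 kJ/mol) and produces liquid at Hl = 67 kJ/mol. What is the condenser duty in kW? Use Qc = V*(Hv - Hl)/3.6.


Qc = 252 * (493 - 67) / 3.6 = 252 * 426 / 3.6 = 29820

29820 kW


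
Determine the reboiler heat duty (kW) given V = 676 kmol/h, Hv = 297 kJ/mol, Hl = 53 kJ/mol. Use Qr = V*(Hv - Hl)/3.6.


Qr = 676 * (297 - 53) / 3.6 = 676 * 244 / 3.6 = 45820

45820 kW


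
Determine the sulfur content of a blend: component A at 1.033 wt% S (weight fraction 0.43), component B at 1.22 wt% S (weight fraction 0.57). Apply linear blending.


Linear sulfur blending: S_blend = x1*S1 + x2*S2
Contribution 1: 0.43 * 1.033 = 0.44419 wt%
Contribution 2: 0.57 * 1.22 = 0.6954 wt%
S_blend = 0.44419 + 0.6954 = 1.13959

1.13959 wt%


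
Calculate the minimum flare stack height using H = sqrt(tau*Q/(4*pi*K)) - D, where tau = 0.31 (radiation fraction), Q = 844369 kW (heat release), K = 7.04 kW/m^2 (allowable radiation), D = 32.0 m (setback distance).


tau*Q/(4*pi*K) = 0.31 * 844369 / (4 * pi * 7.04) = 2958.77
sqrt(2958.77) = 54.3946
H = 54.3946 - 32.0 = 22.39

22.39 m


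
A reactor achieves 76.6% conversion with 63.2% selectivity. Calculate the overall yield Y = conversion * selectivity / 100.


Overall yield = conversion (%) * selectivity (%) / 100
Conversion = 76.6%, Selectivity = 63.2%
Y = 76.6 * 63.2 / 100
= 48.4112 %

48.4112 %


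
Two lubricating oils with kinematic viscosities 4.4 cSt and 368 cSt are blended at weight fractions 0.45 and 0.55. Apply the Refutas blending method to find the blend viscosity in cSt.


Refutas method: VBN_i = 14.534*ln(ln(visc_i + 0.8)) + 10.975, blended linearly by mass fraction; since VBN is linear in VBI_i = ln(ln(visc_i + 0.8)) and the fractions sum to 1, blend VBI directly: visc = exp(exp(VBI_blend)) - 0.8
VBI_1 = ln(ln(4.4 + 0.8)) = 0.499962
VBI_2 = ln(ln(368 + 0.8)) = 1.77669
VBI_blend = 0.45 * 0.499962 + 0.55 * 1.77669 = 1.20216
visc_blend = exp(exp(1.20216)) - 0.8 = 27.06

27.06 cSt


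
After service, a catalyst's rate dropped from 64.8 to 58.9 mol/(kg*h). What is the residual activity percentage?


Activity (%) = (rate_used / rate_fresh) * 100
rate_used = 58.9, rate_fresh = 64.8
= (58.9 / 64.8) * 100
= 0.9090 * 100 = 90.90

90.90 %


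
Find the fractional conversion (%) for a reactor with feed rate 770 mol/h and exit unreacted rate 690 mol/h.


X = (F_in - F_out) / F_in * 100
Moles reacted = 770 - 690 = 80
X = 80 / 770 * 100
= 0.1039 * 100
= 10.39 %

10.39 %


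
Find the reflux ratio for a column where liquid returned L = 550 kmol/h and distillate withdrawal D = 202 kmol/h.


Reflux ratio definition: R = L / D (liquid returned / distillate withdrawn)
L = 550 kmol/h, D = 202 kmol/h
R = 550 / 202 = 2.723

2.723


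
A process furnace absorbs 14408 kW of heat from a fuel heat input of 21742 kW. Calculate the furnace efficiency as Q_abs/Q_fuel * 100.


Furnace efficiency = Q_absorbed / Q_fuel * 100
= 14408 / 21742 * 100 = 66.27

66.27 %


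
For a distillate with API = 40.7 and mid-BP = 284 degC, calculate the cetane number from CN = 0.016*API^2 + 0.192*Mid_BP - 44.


CN = 0.016 * 40.7^2 + 0.192 * 284 - 44
CN = 26.50384 + 54.528 - 44 = 37.03184

37.03184


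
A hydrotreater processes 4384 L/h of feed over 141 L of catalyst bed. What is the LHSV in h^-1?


LHSV = volumetric feed rate / catalyst volume
= 4384 L/h / 141 L
= 31.09 h^-1

31.09 h^-1


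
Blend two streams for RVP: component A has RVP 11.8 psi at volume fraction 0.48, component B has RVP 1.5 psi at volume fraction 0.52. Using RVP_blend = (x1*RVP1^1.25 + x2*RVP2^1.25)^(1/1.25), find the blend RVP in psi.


Chevron index: RVP_blend = (sum xi*RVPi^1.25)^(1/1.25)
RVP^1.25 terms: 0.48 * 11.8^1.25 + 0.52 * 1.5^1.25 = 11.3609
RVP_blend = 11.3609^(1/1.25) = 6.988

6.988 psi


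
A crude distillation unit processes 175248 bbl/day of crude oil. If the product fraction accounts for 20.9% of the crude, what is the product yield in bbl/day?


Crude throughput = 175248 bbl/day
Fraction yield = 20.9%
yield = throughput * fraction / 100
yield = 175248 * 20.9 / 100 = 36626.832

36626.832 bbl/day


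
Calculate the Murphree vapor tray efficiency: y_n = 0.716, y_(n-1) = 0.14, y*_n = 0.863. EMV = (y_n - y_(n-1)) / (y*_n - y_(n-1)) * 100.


Murphree vapor efficiency: EMV = (y_n - y_(n-1)) / (y*_n - y_(n-1)) * 100
EMV = (0.716 - 0.14) / (0.863 - 0.14) * 100 = 0.576 / 0.723 * 100 = 79.67

79.67 %


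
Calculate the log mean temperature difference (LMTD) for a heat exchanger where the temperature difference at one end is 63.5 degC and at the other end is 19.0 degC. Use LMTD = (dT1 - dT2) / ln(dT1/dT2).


LMTD = (dT1 - dT2) / ln(dT1/dT2)
= (63.5 - 19.0) / ln(63.5 / 19.0) = 44.5 / 1.2066 = 36.88

36.88 degC


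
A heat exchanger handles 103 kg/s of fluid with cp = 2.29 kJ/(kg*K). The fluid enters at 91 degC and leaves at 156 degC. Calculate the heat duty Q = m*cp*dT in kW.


Q = m_dot * cp * delta_T
delta_T = 156 - 91 = 65 K
Q = 103 * 2.29 * 65
= 235.87 * 65
= 15331.55 kW

15331.55 kW


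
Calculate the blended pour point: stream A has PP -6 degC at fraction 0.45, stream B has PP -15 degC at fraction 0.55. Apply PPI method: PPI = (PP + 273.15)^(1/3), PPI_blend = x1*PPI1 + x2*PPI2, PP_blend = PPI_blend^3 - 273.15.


PPI_1 = (-6 + 273.15)^(1/3) = 6.440482
PPI_2 = (-15 + 273.15)^(1/3) = 6.36733
PPI_blend = 0.45 * 6.440482 + 0.55 * 6.36733 = 6.400248
PP_blend = 6.400248^3 - 273.15 = 262.1745 - 273.15 = -10.98

-10.98 degC


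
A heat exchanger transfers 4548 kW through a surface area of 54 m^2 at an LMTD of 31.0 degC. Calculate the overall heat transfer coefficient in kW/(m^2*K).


From Q = U*A*LMTD, U = Q / (A * LMTD)
U = 4548 / (54 * 31.0) = 4548 / 1674 = 2.717

2.717 kW/(m^2*K)


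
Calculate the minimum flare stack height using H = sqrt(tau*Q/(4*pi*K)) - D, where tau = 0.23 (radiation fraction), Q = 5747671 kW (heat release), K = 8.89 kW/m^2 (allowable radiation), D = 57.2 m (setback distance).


tau*Q/(4*pi*K) = 0.23 * 5747671 / (4 * pi * 8.89) = 11833.4
sqrt(11833.4) = 108.781
H = 108.781 - 57.2 = 51.58

51.58 m


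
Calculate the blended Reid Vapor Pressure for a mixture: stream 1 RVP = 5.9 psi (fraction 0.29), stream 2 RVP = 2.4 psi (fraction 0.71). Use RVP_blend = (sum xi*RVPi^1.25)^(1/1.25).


Chevron index: RVP_blend = (sum xi*RVPi^1.25)^(1/1.25)
RVP^1.25 terms: 0.29 * 5.9^1.25 + 0.71 * 2.4^1.25 = 4.78754
RVP_blend = 4.78754^(1/1.25) = 3.500

3.500 psi


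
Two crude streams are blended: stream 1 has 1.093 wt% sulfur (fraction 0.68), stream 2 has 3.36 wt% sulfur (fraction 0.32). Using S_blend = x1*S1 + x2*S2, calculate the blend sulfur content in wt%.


Linear sulfur blending: S_blend = x1*S1 + x2*S2
Contribution 1: 0.68 * 1.093 = 0.74324 wt%
Contribution 2: 0.32 * 3.36 = 1.0752 wt%
S_blend = 0.74324 + 1.0752 = 1.81844

1.81844 wt%


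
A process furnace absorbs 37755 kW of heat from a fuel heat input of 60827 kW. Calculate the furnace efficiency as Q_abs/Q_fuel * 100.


Furnace efficiency = Q_absorbed / Q_fuel * 100
= 37755 / 60827 * 100 = 62.07

62.07 %


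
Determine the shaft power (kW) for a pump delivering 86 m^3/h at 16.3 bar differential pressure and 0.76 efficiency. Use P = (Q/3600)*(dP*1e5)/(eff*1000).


Q = 86 / 3600 = 0.0238889 m^3/s
P = 0.0238889 * (16.3 * 1e5) / 0.76 / 1000 = 51.24

51.24 kW


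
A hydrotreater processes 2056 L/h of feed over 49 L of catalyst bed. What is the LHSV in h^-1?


LHSV = volumetric feed rate / catalyst volume
= 2056 L/h / 49 L
= 41.96 h^-1

41.96 h^-1


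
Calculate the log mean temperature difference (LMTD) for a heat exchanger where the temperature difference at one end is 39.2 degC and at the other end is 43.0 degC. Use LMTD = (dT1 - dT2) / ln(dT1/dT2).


LMTD = (dT1 - dT2) / ln(dT1/dT2)
= (39.2 - 43.0) / ln(39.2 / 43.0) = -3.8 / -0.0925234 = 41.07

41.07 degC


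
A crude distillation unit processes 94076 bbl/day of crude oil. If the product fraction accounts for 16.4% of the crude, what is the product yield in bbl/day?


Crude throughput = 94076 bbl/day
Fraction yield = 16.4%
yield = throughput * fraction / 100
yield = 94076 * 16.4 / 100 = 15428.464

15428.464 bbl/day


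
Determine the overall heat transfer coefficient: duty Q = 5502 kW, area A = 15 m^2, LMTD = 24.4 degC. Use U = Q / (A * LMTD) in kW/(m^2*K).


From Q = U*A*LMTD, U = Q / (A * LMTD)
U = 5502 / (15 * 24.4) = 5502 / 366 = 15.03

15.03 kW/(m^2*K)


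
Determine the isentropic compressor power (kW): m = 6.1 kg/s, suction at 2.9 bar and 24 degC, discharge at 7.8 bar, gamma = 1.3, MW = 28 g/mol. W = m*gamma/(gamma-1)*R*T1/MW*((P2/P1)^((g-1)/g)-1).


Isentropic work: W = m*(gamma/(gamma-1))*(R*T1/MW)*((P2/P1)^((gamma-1)/gamma) - 1)
T1 = 24 + 273.15 = 297.15 K
Pressure ratio = 7.8 / 2.9 = 2.68966
Exponent = (1.3 - 1)/1.3 = 0.230769
(P2/P1)^exp - 1 = 2.68966^0.230769 - 1 = 0.256495
W = 6.1 * 1.3 / 0.3 * 8.314 * 297.15 / 28 * 0.256495 = 598.2

598.2 kW


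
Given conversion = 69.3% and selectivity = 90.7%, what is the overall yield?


Overall yield = conversion (%) * selectivity (%) / 100
Conversion = 69.3%, Selectivity = 90.7%
Y = 69.3 * 90.7 / 100
= 62.8551 %

62.8551 %


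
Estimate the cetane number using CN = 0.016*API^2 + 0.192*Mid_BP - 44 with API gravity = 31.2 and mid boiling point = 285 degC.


CN = 0.016 * 31.2^2 + 0.192 * 285 - 44
CN = 15.57504 + 54.72 - 44 = 26.29504

26.29504


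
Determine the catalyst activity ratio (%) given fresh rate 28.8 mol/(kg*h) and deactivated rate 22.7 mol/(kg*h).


Activity (%) = (rate_used / rate_fresh) * 100
rate_used = 22.7, rate_fresh = 28.8
= (22.7 / 28.8) * 100
= 0.7882 * 100 = 78.82

78.82 %


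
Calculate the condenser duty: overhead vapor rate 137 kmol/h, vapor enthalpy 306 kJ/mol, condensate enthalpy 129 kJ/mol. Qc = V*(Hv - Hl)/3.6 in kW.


Qc = 137 * (306 - 129) / 3.6 = 137 * 177 / 3.6 = 6736

6736 kW


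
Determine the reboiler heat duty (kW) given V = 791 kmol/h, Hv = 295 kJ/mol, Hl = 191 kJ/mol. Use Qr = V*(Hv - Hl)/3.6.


Qr = 791 * (295 - 191) / 3.6 = 791 * 104 / 3.6 = 22850

22850 kW


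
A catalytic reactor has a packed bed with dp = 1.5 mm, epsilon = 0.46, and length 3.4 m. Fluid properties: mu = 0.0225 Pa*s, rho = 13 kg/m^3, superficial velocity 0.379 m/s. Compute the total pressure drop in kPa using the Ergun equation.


dp = 1.5 mm = 0.0015 m
Viscous term = 150*0.0225*0.379*(1-0.46)^2 / (0.0015^2*0.46^3) = 1703120
Inertial term = 1.75*13*0.379^2*(1-0.46) / (0.0015*0.46^3) = 12086.2
dP/L = 1703120 + 12086.2 = 1715210 Pa/m
dP = 1715210 * 3.4 / 1000 = 5832 kPa

5832 kPa


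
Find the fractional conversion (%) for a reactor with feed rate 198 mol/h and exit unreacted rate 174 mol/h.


X = (F_in - F_out) / F_in * 100
Moles reacted = 198 - 174 = 24
X = 24 / 198 * 100
= 0.1212 * 100
= 12.12 %

12.12 %


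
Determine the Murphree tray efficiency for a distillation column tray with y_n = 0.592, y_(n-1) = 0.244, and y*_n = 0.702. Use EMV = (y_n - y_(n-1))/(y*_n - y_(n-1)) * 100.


Murphree vapor efficiency: EMV = (y_n - y_(n-1)) / (y*_n - y_(n-1)) * 100
EMV = (0.592 - 0.244) / (0.702 - 0.244) * 100 = 0.348 / 0.458 * 100 = 75.98

75.98 %


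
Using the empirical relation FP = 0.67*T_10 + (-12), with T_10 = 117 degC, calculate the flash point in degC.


FP = 0.67 * 117 + (-12) = 66.39

66.39 degC


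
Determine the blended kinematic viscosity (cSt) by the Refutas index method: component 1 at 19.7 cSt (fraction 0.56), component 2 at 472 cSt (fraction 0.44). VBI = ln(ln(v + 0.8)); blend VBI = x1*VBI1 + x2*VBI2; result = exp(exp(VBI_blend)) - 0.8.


Refutas method: VBN_i = 14.534*ln(ln(visc_i + 0.8)) + 10.975, blended linearly by mass fraction; since VBN is linear in VBI_i = ln(ln(visc_i + 0.8)) and the fractions sum to 1, blend VBI directly: visc = exp(exp(VBI_blend)) - 0.8
VBI_1 = ln(ln(19.7 + 0.8)) = 1.1054
VBI_2 = ln(ln(472 + 0.8)) = 1.81786
VBI_blend = 0.56 * 1.1054 + 0.44 * 1.81786 = 1.41888
visc_blend = exp(exp(1.41888)) - 0.8 = 61.53

61.53 cSt


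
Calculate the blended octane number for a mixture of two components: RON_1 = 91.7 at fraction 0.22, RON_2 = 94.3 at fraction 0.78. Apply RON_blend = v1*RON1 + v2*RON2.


Linear blending: RON_blend = sum(vi * RONi)
Contribution 1: 0.22 * 91.7 = 20.174
Contribution 2: 0.78 * 94.3 = 73.554
RON_blend = 20.174 + 73.554 = 93.728

93.728


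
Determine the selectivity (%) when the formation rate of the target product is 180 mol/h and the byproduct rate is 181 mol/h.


Selectivity = desired / (desired + undesired) * 100
Total products = 180 + 181 = 361 mol/h
S = 180 / 361 * 100
= 0.4986 * 100
= 49.86 %

49.86 %


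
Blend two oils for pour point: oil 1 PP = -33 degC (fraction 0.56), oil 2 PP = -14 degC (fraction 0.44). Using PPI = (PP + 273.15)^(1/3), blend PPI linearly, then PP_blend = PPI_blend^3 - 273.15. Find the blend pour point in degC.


PPI_1 = (-33 + 273.15)^(1/3) = 6.215759
PPI_2 = (-14 + 273.15)^(1/3) = 6.375541
PPI_blend = 0.56 * 6.215759 + 0.44 * 6.375541 = 6.286063
PP_blend = 6.286063^3 - 273.15 = 248.3912 - 273.15 = -24.76

-24.76 degC


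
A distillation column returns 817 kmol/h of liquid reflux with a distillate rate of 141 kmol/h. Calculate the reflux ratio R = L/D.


Reflux ratio definition: R = L / D (liquid returned / distillate withdrawn)
L = 817 kmol/h, D = 141 kmol/h
R = 817 / 141 = 5.794

5.794


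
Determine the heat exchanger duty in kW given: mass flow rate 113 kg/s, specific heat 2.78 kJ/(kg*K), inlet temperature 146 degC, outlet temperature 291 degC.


Q = m_dot * cp * delta_T
delta_T = 291 - 146 = 145 K
Q = 113 * 2.78 * 145
= 314.14 * 145
= 45550.3 kW

45550.3 kW


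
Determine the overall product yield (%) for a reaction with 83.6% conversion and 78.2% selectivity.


Overall yield = conversion (%) * selectivity (%) / 100
Conversion = 83.6%, Selectivity = 78.2%
Y = 83.6 * 78.2 / 100
= 65.3752 %

65.3752 %


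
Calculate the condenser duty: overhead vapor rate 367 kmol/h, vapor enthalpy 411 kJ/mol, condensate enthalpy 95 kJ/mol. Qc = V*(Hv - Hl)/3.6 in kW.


Qc = 367 * (411 - 95) / 3.6 = 367 * 316 / 3.6 = 32210

32210 kW


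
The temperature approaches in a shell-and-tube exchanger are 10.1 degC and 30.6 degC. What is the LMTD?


LMTD = (dT1 - dT2) / ln(dT1/dT2)
= (10.1 - 30.6) / ln(10.1 / 30.6) = -20.5 / -1.10846 = 18.49

18.49 degC


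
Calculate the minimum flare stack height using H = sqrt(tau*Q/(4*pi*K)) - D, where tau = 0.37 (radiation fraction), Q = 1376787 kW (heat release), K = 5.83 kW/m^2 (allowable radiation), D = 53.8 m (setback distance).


tau*Q/(4*pi*K) = 0.37 * 1376787 / (4 * pi * 5.83) = 6953.29
sqrt(6953.29) = 83.3864
H = 83.3864 - 53.8 = 29.59

29.59 m


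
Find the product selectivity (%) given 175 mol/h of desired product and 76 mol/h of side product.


Selectivity = desired / (desired + undesired) * 100
Total products = 175 + 76 = 251 mol/h
S = 175 / 251 * 100
= 0.6972 * 100
= 69.72 %

69.72 %


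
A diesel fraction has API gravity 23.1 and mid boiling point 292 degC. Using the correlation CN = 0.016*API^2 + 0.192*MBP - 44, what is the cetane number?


CN = 0.016 * 23.1^2 + 0.192 * 292 - 44
CN = 8.53776 + 56.064 - 44 = 20.60176

20.60176


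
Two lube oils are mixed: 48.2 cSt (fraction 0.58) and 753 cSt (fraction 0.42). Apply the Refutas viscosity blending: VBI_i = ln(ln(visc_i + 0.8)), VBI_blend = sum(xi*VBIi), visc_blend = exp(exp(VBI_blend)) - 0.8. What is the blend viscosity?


Refutas method: VBN_i = 14.534*ln(ln(visc_i + 0.8)) + 10.975, blended linearly by mass fraction; since VBN is linear in VBI_i = ln(ln(visc_i + 0.8)) and the fractions sum to 1, blend VBI directly: visc = exp(exp(VBI_blend)) - 0.8
VBI_1 = ln(ln(48.2 + 0.8)) = 1.35888
VBI_2 = ln(ln(753 + 0.8)) = 1.89087
VBI_blend = 0.58 * 1.35888 + 0.42 * 1.89087 = 1.58232
visc_blend = exp(exp(1.58232)) - 0.8 = 129.0

129.0 cSt


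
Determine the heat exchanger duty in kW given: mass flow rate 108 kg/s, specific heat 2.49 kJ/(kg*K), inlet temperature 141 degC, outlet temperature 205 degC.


Q = m_dot * cp * delta_T
delta_T = 205 - 141 = 64 K
Q = 108 * 2.49 * 64
= 268.92 * 64
= 17210.88 kW

17210.88 kW


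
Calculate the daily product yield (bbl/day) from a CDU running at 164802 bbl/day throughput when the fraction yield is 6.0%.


Crude throughput = 164802 bbl/day
Fraction yield = 6.0%
yield = throughput * fraction / 100
yield = 164802 * 6.0 / 100 = 9888.12

9888.12 bbl/day


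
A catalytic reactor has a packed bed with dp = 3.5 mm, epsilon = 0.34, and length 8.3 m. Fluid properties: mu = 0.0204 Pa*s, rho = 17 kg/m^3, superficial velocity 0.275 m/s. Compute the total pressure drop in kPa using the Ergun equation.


dp = 3.5 mm = 0.0035 m
Viscous term = 150*0.0204*0.275*(1-0.34)^2 / (0.0035^2*0.34^3) = 761323
Inertial term = 1.75*17*0.275^2*(1-0.34) / (0.0035*0.34^3) = 10794.2
dP/L = 761323 + 10794.2 = 772117 Pa/m
dP = 772117 * 8.3 / 1000 = 6409 kPa

6409 kPa


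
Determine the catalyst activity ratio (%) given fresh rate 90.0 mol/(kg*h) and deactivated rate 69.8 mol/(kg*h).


Activity (%) = (rate_used / rate_fresh) * 100
rate_used = 69.8, rate_fresh = 90.0
= (69.8 / 90.0) * 100
= 0.7756 * 100 = 77.56

77.56 %


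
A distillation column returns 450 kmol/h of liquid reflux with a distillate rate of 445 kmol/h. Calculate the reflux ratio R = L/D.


Reflux ratio definition: R = L / D (liquid returned / distillate withdrawn)
L = 450 kmol/h, D = 445 kmol/h
R = 450 / 445 = 1.011

1.011


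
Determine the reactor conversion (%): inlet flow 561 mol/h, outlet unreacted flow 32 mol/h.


X = (F_in - F_out) / F_in * 100
Moles reacted = 561 - 32 = 529
X = 529 / 561 * 100
= 0.9430 * 100
= 94.30 %

94.30 %


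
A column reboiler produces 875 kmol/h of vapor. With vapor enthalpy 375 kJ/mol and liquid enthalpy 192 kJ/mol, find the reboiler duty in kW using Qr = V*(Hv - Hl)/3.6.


Qr = 875 * (375 - 192) / 3.6 = 875 * 183 / 3.6 = 44480

44480 kW


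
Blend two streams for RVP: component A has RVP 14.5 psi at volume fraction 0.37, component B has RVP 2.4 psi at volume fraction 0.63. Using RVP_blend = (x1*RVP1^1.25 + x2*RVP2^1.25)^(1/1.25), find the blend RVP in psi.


Chevron index: RVP_blend = (sum xi*RVPi^1.25)^(1/1.25)
RVP^1.25 terms: 0.37 * 14.5^1.25 + 0.63 * 2.4^1.25 = 12.3511
RVP_blend = 12.3511^(1/1.25) = 7.471

7.471 psi


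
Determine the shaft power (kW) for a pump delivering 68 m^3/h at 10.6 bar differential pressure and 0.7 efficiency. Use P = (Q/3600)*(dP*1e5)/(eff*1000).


Q = 68 / 3600 = 0.0188889 m^3/s
P = 0.0188889 * (10.6 * 1e5) / 0.7 / 1000 = 28.60

28.60 kW


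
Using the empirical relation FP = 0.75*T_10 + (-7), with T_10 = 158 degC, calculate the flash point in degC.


FP = 0.75 * 158 + (-7) = 111.5

111.5 degC


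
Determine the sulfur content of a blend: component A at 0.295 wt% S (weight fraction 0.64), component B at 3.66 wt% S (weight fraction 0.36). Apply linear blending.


Linear sulfur blending: S_blend = x1*S1 + x2*S2
Contribution 1: 0.64 * 0.295 = 0.1888 wt%
Contribution 2: 0.36 * 3.66 = 1.3176 wt%
S_blend = 0.1888 + 1.3176 = 1.5064

1.5064 wt%


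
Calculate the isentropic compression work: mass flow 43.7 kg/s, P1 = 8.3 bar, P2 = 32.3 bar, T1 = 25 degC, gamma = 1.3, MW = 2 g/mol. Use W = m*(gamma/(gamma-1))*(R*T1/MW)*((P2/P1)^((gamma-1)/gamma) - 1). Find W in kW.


Isentropic work: W = m*(gamma/(gamma-1))*(R*T1/MW)*((P2/P1)^((gamma-1)/gamma) - 1)
T1 = 25 + 273.15 = 298.15 K
Pressure ratio = 32.3 / 8.3 = 3.89157
Exponent = (1.3 - 1)/1.3 = 0.230769
(P2/P1)^exp - 1 = 3.89157^0.230769 - 1 = 0.368304
W = 43.7 * 1.3 / 0.3 * 8.314 * 298.15 / 2 * 0.368304 = 86440

86440 kW


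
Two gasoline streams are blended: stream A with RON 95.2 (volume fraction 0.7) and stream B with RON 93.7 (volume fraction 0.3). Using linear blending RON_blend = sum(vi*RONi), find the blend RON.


Linear blending: RON_blend = sum(vi * RONi)
Contribution 1: 0.7 * 95.2 = 66.64
Contribution 2: 0.3 * 93.7 = 28.11
RON_blend = 66.64 + 28.11 = 94.75

94.75


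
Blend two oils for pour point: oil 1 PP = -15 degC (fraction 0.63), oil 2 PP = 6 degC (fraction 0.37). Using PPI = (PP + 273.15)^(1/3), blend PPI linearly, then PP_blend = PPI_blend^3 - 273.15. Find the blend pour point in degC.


PPI_1 = (-15 + 273.15)^(1/3) = 6.36733
PPI_2 = (6 + 273.15)^(1/3) = 6.535506
PPI_blend = 0.63 * 6.36733 + 0.37 * 6.535506 = 6.429555
PP_blend = 6.429555^3 - 273.15 = 265.7925 - 273.15 = -7.36

-7.36 degC


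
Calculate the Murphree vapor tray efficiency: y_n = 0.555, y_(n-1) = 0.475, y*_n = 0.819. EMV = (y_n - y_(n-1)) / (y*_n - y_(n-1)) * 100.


Murphree vapor efficiency: EMV = (y_n - y_(n-1)) / (y*_n - y_(n-1)) * 100
EMV = (0.555 - 0.475) / (0.819 - 0.475) * 100 = 0.08 / 0.344 * 100 = 23.26

23.26 %


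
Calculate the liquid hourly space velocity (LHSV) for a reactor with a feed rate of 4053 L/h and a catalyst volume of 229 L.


LHSV = volumetric feed rate / catalyst volume
= 4053 L/h / 229 L
= 17.70 h^-1

17.70 h^-1


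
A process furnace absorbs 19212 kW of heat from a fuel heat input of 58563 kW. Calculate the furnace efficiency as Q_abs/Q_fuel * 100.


Furnace efficiency = Q_absorbed / Q_fuel * 100
= 19212 / 58563 * 100 = 32.81

32.81 %


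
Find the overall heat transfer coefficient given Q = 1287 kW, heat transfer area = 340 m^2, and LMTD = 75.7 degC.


From Q = U*A*LMTD, U = Q / (A * LMTD)
U = 1287 / (340 * 75.7) = 1287 / 25738 = 0.05000

0.05000 kW/(m^2*K)


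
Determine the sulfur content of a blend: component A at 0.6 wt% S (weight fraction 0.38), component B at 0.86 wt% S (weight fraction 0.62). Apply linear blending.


Linear sulfur blending: S_blend = x1*S1 + x2*S2
Contribution 1: 0.38 * 0.6 = 0.228 wt%
Contribution 2: 0.62 * 0.86 = 0.5332 wt%
S_blend = 0.228 + 0.5332 = 0.7612

0.7612 wt%


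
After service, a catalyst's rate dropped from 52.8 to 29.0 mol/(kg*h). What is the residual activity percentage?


Activity (%) = (rate_used / rate_fresh) * 100
rate_used = 29.0, rate_fresh = 52.8
= (29.0 / 52.8) * 100
= 0.5492 * 100 = 54.92

54.92 %


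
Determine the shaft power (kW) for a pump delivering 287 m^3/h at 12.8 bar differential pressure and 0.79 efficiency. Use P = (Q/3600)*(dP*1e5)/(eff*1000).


Q = 287 / 3600 = 0.0797222 m^3/s
P = 0.0797222 * (12.8 * 1e5) / 0.79 / 1000 = 129.2

129.2 kW


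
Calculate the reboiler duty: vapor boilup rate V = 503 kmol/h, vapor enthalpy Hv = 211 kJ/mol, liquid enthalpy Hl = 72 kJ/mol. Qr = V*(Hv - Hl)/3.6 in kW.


Qr = 503 * (211 - 72) / 3.6 = 503 * 139 / 3.6 = 19420

19420 kW


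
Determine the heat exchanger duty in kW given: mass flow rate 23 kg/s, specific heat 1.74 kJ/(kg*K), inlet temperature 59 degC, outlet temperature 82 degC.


Q = m_dot * cp * delta_T
delta_T = 82 - 59 = 23 K
Q = 23 * 1.74 * 23
= 40.02 * 23
= 920.46 kW

920.46 kW


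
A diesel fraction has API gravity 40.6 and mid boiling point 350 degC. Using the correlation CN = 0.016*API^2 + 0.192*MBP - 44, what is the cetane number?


CN = 0.016 * 40.6^2 + 0.192 * 350 - 44
CN = 26.37376 + 67.2 - 44 = 49.57376

49.57376


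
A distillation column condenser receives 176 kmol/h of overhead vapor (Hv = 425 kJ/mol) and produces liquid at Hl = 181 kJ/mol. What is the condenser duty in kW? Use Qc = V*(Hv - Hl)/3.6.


Qc = 176 * (425 - 181) / 3.6 = 176 * 244 / 3.6 = 11930

11930 kW


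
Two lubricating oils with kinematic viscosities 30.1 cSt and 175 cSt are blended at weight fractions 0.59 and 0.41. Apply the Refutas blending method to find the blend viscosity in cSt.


Refutas method: VBN_i = 14.534*ln(ln(visc_i + 0.8)) + 10.975, blended linearly by mass fraction; since VBN is linear in VBI_i = ln(ln(visc_i + 0.8)) and the fractions sum to 1, blend VBI directly: visc = exp(exp(VBI_blend)) - 0.8
VBI_1 = ln(ln(30.1 + 0.8)) = 1.23278
VBI_2 = ln(ln(175 + 0.8)) = 1.64275
VBI_blend = 0.59 * 1.23278 + 0.41 * 1.64275 = 1.40087
visc_blend = exp(exp(1.40087)) - 0.8 = 57.10

57.10 cSt


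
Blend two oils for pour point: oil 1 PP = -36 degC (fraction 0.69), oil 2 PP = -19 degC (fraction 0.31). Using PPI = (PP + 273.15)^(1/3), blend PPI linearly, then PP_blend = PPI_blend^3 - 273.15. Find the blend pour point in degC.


PPI_1 = (-36 + 273.15)^(1/3) = 6.189768
PPI_2 = (-19 + 273.15)^(1/3) = 6.334272
PPI_blend = 0.69 * 6.189768 + 0.31 * 6.334272 = 6.234564
PP_blend = 6.234564^3 - 273.15 = 242.3362 - 273.15 = -30.81

-30.81 degC


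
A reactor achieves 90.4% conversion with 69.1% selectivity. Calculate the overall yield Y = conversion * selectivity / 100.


Overall yield = conversion (%) * selectivity (%) / 100
Conversion = 90.4%, Selectivity = 69.1%
Y = 90.4 * 69.1 / 100
= 62.4664 %

62.4664 %


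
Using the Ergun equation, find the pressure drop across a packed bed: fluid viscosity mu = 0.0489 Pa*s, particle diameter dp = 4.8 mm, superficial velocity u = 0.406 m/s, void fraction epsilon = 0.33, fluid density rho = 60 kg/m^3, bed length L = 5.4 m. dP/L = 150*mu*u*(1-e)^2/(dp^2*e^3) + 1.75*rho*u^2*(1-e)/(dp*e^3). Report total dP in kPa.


dp = 4.8 mm = 0.0048 m
Viscous term = 150*0.0489*0.406*(1-0.33)^2 / (0.0048^2*0.33^3) = 1614550
Inertial term = 1.75*60*0.406^2*(1-0.33) / (0.0048*0.33^3) = 67225.4
dP/L = 1614550 + 67225.4 = 1681780 Pa/m
dP = 1681780 * 5.4 / 1000 = 9082 kPa

9082 kPa


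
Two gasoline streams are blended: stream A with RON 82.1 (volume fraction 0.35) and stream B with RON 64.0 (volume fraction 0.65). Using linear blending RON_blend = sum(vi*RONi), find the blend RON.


Linear blending: RON_blend = sum(vi * RONi)
Contribution 1: 0.35 * 82.1 = 28.735
Contribution 2: 0.65 * 64.0 = 41.6
RON_blend = 28.735 + 41.6 = 70.335

70.335


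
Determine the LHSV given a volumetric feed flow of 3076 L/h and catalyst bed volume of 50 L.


LHSV = volumetric feed rate / catalyst volume
= 3076 L/h / 50 L
= 61.52 h^-1

61.52 h^-1


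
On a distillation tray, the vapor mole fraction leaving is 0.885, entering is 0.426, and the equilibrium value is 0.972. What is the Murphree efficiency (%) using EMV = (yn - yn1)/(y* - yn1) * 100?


Murphree vapor efficiency: EMV = (y_n - y_(n-1)) / (y*_n - y_(n-1)) * 100
EMV = (0.885 - 0.426) / (0.972 - 0.426) * 100 = 0.459 / 0.546 * 100 = 84.07

84.07 %


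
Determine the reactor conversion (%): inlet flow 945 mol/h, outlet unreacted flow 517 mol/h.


X = (F_in - F_out) / F_in * 100
Moles reacted = 945 - 517 = 428
X = 428 / 945 * 100
= 0.4529 * 100
= 45.29 %

45.29 %


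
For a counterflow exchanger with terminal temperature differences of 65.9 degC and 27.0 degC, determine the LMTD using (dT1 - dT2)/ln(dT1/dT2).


LMTD = (dT1 - dT2) / ln(dT1/dT2)
= (65.9 - 27.0) / ln(65.9 / 27.0) = 38.9 / 0.892302 = 43.60

43.60 degC


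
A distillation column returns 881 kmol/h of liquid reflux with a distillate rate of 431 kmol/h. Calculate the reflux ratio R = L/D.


Reflux ratio definition: R = L / D (liquid returned / distillate withdrawn)
L = 881 kmol/h, D = 431 kmol/h
R = 881 / 431 = 2.044

2.044


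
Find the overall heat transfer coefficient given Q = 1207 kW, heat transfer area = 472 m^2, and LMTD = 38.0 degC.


From Q = U*A*LMTD, U = Q / (A * LMTD)
U = 1207 / (472 * 38.0) = 1207 / 17936 = 0.06729

0.06729 kW/(m^2*K)


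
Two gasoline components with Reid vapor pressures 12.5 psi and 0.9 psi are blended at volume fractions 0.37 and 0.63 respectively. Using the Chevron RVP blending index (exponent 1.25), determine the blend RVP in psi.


Chevron index: RVP_blend = (sum xi*RVPi^1.25)^(1/1.25)
RVP^1.25 terms: 0.37 * 12.5^1.25 + 0.63 * 0.9^1.25 = 9.24865
RVP_blend = 9.24865^(1/1.25) = 5.927

5.927 psi


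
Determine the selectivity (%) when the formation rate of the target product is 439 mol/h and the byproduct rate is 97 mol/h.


Selectivity = desired / (desired + undesired) * 100
Total products = 439 + 97 = 536 mol/h
S = 439 / 536 * 100
= 0.8190 * 100
= 81.90 %

81.90 %


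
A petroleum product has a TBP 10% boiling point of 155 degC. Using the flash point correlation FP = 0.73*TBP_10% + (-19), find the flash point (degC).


FP = 0.73 * 155 + (-19) = 94.15

94.15 degC


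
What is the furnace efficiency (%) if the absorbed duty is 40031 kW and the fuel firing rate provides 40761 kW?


Furnace efficiency = Q_absorbed / Q_fuel * 100
= 40031 / 40761 * 100 = 98.21

98.21 %


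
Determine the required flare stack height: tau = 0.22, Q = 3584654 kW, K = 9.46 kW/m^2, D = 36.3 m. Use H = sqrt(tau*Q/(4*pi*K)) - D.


tau*Q/(4*pi*K) = 0.22 * 3584654 / (4 * pi * 9.46) = 6633.9
sqrt(6633.9) = 81.4488
H = 81.4488 - 36.3 = 45.15

45.15 m


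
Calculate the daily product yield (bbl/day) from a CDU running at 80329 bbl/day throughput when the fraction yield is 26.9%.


Crude throughput = 80329 bbl/day
Fraction yield = 26.9%
yield = throughput * fraction / 100
yield = 80329 * 26.9 / 100 = 21608.501

21608.501 bbl/day


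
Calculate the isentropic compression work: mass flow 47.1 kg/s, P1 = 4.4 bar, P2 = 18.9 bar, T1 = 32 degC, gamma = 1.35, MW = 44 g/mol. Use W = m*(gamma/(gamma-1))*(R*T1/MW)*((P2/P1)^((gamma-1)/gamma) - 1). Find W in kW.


Isentropic work: W = m*(gamma/(gamma-1))*(R*T1/MW)*((P2/P1)^((gamma-1)/gamma) - 1)
T1 = 32 + 273.15 = 305.15 K
Pressure ratio = 18.9 / 4.4 = 4.29545
Exponent = (1.35 - 1)/1.35 = 0.259259
(P2/P1)^exp - 1 = 4.29545^0.259259 - 1 = 0.459195
W = 47.1 * 1.35 / 0.35 * 8.314 * 305.15 / 44 * 0.459195 = 4810

4810 kW


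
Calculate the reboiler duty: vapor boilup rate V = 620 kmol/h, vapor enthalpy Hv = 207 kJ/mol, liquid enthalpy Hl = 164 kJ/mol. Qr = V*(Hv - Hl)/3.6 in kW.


Qr = 620 * (207 - 164) / 3.6 = 620 * 43 / 3.6 = 7406

7406 kW


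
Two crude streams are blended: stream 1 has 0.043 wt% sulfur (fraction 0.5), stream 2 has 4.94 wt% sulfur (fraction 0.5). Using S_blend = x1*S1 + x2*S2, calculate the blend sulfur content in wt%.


Linear sulfur blending: S_blend = x1*S1 + x2*S2
Contribution 1: 0.5 * 0.043 = 0.0215 wt%
Contribution 2: 0.5 * 4.94 = 2.47 wt%
S_blend = 0.0215 + 2.47 = 2.4915

2.4915 wt%


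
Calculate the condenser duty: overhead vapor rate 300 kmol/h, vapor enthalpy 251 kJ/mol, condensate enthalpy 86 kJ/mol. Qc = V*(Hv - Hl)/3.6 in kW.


Qc = 300 * (251 - 86) / 3.6 = 300 * 165 / 3.6 = 13750

13750 kW


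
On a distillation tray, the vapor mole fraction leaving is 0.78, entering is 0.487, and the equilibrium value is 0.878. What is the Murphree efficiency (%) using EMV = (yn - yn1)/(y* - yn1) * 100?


Murphree vapor efficiency: EMV = (y_n - y_(n-1)) / (y*_n - y_(n-1)) * 100
EMV = (0.78 - 0.487) / (0.878 - 0.487) * 100 = 0.293 / 0.391 * 100 = 74.94

74.94 %


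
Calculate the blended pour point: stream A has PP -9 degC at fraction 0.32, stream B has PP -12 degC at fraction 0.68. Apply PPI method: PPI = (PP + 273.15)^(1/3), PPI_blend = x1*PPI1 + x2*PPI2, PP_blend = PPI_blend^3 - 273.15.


PPI_1 = (-9 + 273.15)^(1/3) = 6.416283
PPI_2 = (-12 + 273.15)^(1/3) = 6.391901
PPI_blend = 0.32 * 6.416283 + 0.68 * 6.391901 = 6.399703
PP_blend = 6.399703^3 - 273.15 = 262.1075 - 273.15 = -11.04

-11.04 degC
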